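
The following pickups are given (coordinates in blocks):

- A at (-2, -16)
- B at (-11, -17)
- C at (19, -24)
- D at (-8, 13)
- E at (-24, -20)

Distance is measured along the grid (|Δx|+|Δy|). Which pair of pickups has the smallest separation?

Pairwise distances:
A–B: 10 blocks
A–C: 29 blocks
A–D: 35 blocks
A–E: 26 blocks
B–C: 37 blocks
B–D: 33 blocks
B–E: 16 blocks
C–D: 64 blocks
C–E: 47 blocks
D–E: 49 blocks
Closest pair: A–B at 10 blocks.

A and B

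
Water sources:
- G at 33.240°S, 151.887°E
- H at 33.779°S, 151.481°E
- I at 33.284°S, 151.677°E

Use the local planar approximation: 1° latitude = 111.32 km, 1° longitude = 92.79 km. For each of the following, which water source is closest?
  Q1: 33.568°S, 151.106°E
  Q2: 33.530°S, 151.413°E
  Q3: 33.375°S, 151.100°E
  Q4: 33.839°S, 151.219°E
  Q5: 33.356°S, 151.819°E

Q1 at 33.568°S, 151.106°E:
  G: √((0.328·111.32)² + (0.781·92.79)²) = √(1333.19625 + 5251.75451) = 81.148 km
  H: √((-0.211·111.32)² + (0.375·92.79)²) = √(551.71057 + 1210.77901) = 41.982 km
  I: √((0.284·111.32)² + (0.571·92.79)²) = √(999.50064 + 2807.20783) = 61.699 km
  → nearest: H (41.982 km)
Q2 at 33.530°S, 151.413°E:
  G: √((0.290·111.32)² + (0.474·92.79)²) = √(1042.17918 + 1934.45679) = 54.559 km
  H: √((-0.249·111.32)² + (0.068·92.79)²) = √(768.32522 + 39.81257) = 28.428 km
  I: √((0.246·111.32)² + (0.264·92.79)²) = √(749.92289 + 600.08145) = 36.742 km
  → nearest: H (28.428 km)
Q3 at 33.375°S, 151.100°E:
  G: √((0.135·111.32)² + (0.787·92.79)²) = √(225.84680 + 5332.75724) = 74.556 km
  H: √((-0.404·111.32)² + (0.381·92.79)²) = √(2022.59591 + 1249.83390) = 57.205 km
  I: √((0.091·111.32)² + (0.577·92.79)²) = √(102.61933 + 2866.51340) = 54.490 km
  → nearest: I (54.490 km)
Q4 at 33.839°S, 151.219°E:
  G: √((0.599·111.32)² + (0.668·92.79)²) = √(4446.31309 + 3841.98155) = 91.040 km
  H: √((0.060·111.32)² + (0.262·92.79)²) = √(44.61171 + 591.02375) = 25.212 km
  I: √((0.555·111.32)² + (0.458·92.79)²) = √(3817.08966 + 1806.06470) = 74.988 km
  → nearest: H (25.212 km)
Q5 at 33.356°S, 151.819°E:
  G: √((0.116·111.32)² + (0.068·92.79)²) = √(166.74867 + 39.81257) = 14.372 km
  H: √((-0.423·111.32)² + (-0.338·92.79)²) = √(2217.31365 + 983.63902) = 56.577 km
  I: √((0.072·111.32)² + (-0.142·92.79)²) = √(64.24087 + 173.61172) = 15.422 km
  → nearest: G (14.372 km)

Q1→H; Q2→H; Q3→I; Q4→H; Q5→G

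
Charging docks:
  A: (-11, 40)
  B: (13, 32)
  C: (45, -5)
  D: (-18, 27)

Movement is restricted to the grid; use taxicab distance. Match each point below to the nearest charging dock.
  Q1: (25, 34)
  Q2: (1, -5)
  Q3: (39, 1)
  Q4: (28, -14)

Q1→B; Q2→C; Q3→C; Q4→C

Q1 at (25, 34):
  A: 42
  B: 14
  C: 59
  D: 50
  → nearest: B (14)
Q2 at (1, -5):
  A: 57
  B: 49
  C: 44
  D: 51
  → nearest: C (44)
Q3 at (39, 1):
  A: 89
  B: 57
  C: 12
  D: 83
  → nearest: C (12)
Q4 at (28, -14):
  A: 93
  B: 61
  C: 26
  D: 87
  → nearest: C (26)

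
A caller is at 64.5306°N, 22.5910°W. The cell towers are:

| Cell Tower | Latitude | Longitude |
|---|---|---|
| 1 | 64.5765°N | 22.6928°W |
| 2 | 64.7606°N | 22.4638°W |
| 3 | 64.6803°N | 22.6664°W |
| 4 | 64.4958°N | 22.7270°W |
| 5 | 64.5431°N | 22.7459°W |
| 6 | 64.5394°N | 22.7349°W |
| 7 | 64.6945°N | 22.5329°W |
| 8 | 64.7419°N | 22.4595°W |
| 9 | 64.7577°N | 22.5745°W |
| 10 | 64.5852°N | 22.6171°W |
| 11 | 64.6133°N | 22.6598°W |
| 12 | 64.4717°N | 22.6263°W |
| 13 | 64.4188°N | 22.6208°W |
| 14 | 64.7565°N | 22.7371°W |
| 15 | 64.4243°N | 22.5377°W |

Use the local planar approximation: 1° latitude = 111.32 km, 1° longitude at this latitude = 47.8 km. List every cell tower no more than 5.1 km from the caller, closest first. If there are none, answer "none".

none

Distances from 64.5306°N, 22.5910°W:
1: √((0.0459·111.32)² + (-0.1018·47.8)²) = √(26.107890 + 23.678345) = 7.0559 km
2: √((0.2300·111.32)² + (0.1272·47.8)²) = √(655.544333 + 36.968346) = 26.3156 km
3: √((0.1497·111.32)² + (-0.0754·47.8)²) = √(277.709026 + 12.989681) = 17.0499 km
4: √((-0.0348·111.32)² + (-0.1360·47.8)²) = √(15.007380 + 42.260401) = 7.5675 km
5: √((0.0125·111.32)² + (-0.1549·47.8)²) = √(1.936272 + 54.822474) = 7.5338 km
6: √((0.0088·111.32)² + (-0.1439·47.8)²) = √(0.959648 + 47.312662) = 6.9478 km
7: √((0.1639·111.32)² + (0.0581·47.8)²) = √(332.892724 + 7.712729) = 18.4555 km
8: √((0.2113·111.32)² + (0.1315·47.8)²) = √(553.280532 + 39.510024) = 24.3473 km
9: √((0.2271·111.32)² + (0.0165·47.8)²) = √(639.117433 + 0.622048) = 25.2931 km
10: √((0.0546·111.32)² + (-0.0261·47.8)²) = √(36.942959 + 1.556456) = 6.2048 km
11: √((0.0827·111.32)² + (-0.0688·47.8)²) = √(84.753456 + 10.815153) = 9.7759 km
12: √((-0.0589·111.32)² + (-0.0353·47.8)²) = √(42.990944 + 2.847116) = 6.7704 km
13: √((-0.1118·111.32)² + (-0.0298·47.8)²) = √(154.892362 + 2.029029) = 12.5268 km
14: √((0.2259·111.32)² + (-0.1461·47.8)²) = √(632.381064 + 48.770390) = 26.0989 km
15: √((-0.1063·111.32)² + (0.0533·47.8)²) = √(140.027368 + 6.490979) = 12.1045 km
Threshold 5.1 km: none within range.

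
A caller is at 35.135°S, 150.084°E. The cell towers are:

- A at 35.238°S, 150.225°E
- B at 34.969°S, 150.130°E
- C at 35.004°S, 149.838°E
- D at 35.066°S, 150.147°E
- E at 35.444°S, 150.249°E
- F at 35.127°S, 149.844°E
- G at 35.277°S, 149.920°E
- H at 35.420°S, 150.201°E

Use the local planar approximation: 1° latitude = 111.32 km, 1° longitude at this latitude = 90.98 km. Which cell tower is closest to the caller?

D

Distances from 35.135°S, 150.084°E:
A: √((-0.103·111.32)² + (0.141·90.98)²) = √(131.46824 + 164.56220) = 17.206 km
B: √((0.166·111.32)² + (0.046·90.98)²) = √(341.47788 + 17.51489) = 18.947 km
C: √((0.131·111.32)² + (-0.246·90.98)²) = √(212.66156 + 500.91274) = 26.713 km
D: √((0.069·111.32)² + (0.063·90.98)²) = √(58.99899 + 32.85284) = 9.584 km
E: √((-0.309·111.32)² + (0.165·90.98)²) = √(1183.21415 + 225.35114) = 37.531 km
F: √((0.008·111.32)² + (-0.240·90.98)²) = √(0.79310 + 476.77596) = 21.853 km
G: √((-0.142·111.32)² + (-0.164·90.98)²) = √(249.87516 + 222.62789) = 21.737 km
H: √((-0.285·111.32)² + (0.117·90.98)²) = √(1006.55177 + 113.30879) = 33.464 km
Minimum: D at 9.584 km.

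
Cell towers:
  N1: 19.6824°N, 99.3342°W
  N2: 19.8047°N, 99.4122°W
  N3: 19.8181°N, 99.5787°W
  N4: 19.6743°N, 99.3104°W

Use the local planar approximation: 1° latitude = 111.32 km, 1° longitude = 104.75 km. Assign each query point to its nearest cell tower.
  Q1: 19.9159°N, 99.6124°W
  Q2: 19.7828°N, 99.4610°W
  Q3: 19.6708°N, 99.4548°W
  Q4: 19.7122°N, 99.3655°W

Q1 at 19.9159°N, 99.6124°W:
  N1: 39.0496 km
  N2: 24.3519 km
  N3: 11.4451 km
  N4: 41.5220 km
  → nearest: N3 (11.4451 km)
Q2 at 19.7828°N, 99.4610°W:
  N1: 17.3590 km
  N2: 5.6634 km
  N3: 12.9402 km
  N4: 19.8682 km
  → nearest: N2 (5.6634 km)
Q3 at 19.6708°N, 99.4548°W:
  N1: 12.6987 km
  N2: 15.5594 km
  N3: 20.9122 km
  N4: 15.1309 km
  → nearest: N1 (12.6987 km)
Q4 at 19.7122°N, 99.3655°W:
  N1: 4.6642 km
  N2: 11.4000 km
  N3: 25.2532 km
  N4: 7.1493 km
  → nearest: N1 (4.6642 km)

Q1→N3; Q2→N2; Q3→N1; Q4→N1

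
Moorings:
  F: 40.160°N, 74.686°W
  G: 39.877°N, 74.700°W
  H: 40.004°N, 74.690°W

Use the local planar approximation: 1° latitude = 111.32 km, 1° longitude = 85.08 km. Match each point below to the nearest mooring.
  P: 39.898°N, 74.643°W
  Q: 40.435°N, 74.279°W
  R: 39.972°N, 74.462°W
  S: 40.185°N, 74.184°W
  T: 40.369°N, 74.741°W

P at 39.898°N, 74.643°W:
  F: √((0.262·111.32)² + (-0.043·85.08)²) = √(850.64622 + 13.38418) = 29.394 km
  G: √((-0.021·111.32)² + (-0.057·85.08)²) = √(5.46493 + 23.51823) = 5.384 km
  H: √((0.106·111.32)² + (-0.047·85.08)²) = √(139.23811 + 15.99008) = 12.459 km
  → nearest: G (5.384 km)
Q at 40.435°N, 74.279°W:
  F: √((-0.275·111.32)² + (-0.407·85.08)²) = √(937.15577 + 1199.06791) = 46.219 km
  G: √((-0.558·111.32)² + (-0.421·85.08)²) = √(3858.46703 + 1282.97784) = 71.704 km
  H: √((-0.431·111.32)² + (-0.411·85.08)²) = √(2301.97676 + 1222.75263) = 59.369 km
  → nearest: F (46.219 km)
R at 39.972°N, 74.462°W:
  F: √((0.188·111.32)² + (-0.224·85.08)²) = √(437.98788 + 363.20431) = 28.305 km
  G: √((-0.095·111.32)² + (-0.238·85.08)²) = √(111.83909 + 410.02362) = 22.844 km
  H: √((0.032·111.32)² + (-0.228·85.08)²) = √(12.68955 + 376.29172) = 19.723 km
  → nearest: H (19.723 km)
S at 40.185°N, 74.184°W:
  F: √((-0.025·111.32)² + (-0.502·85.08)²) = √(7.74509 + 1824.15777) = 42.801 km
  G: √((-0.308·111.32)² + (-0.516·85.08)²) = √(1175.56820 + 1927.32239) = 55.704 km
  H: √((-0.181·111.32)² + (-0.506·85.08)²) = √(405.97898 + 1853.34383) = 47.532 km
  → nearest: F (42.801 km)
T at 40.369°N, 74.741°W:
  F: √((-0.209·111.32)² + (0.055·85.08)²) = √(541.30117 + 21.89678) = 23.732 km
  G: √((-0.492·111.32)² + (0.041·85.08)²) = √(2999.69156 + 12.16810) = 54.880 km
  H: √((-0.365·111.32)² + (0.051·85.08)²) = √(1650.94317 + 18.82762) = 40.863 km
  → nearest: F (23.732 km)

P→G; Q→F; R→H; S→F; T→F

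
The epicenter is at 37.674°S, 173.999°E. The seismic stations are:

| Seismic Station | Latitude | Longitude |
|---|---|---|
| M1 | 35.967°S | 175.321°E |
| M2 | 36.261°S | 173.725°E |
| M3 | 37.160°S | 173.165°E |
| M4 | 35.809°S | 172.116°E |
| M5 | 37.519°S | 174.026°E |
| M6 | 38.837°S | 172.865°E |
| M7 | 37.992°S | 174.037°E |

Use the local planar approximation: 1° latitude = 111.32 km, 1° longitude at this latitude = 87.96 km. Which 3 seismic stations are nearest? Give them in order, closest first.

Distances from 37.674°S, 173.999°E:
M1: √((1.707·111.32)² + (1.322·87.96)²) = √(36108.83174 + 13521.76400) = 222.779 km
M2: √((1.413·111.32)² + (-0.274·87.96)²) = √(24741.76736 + 580.86013) = 159.131 km
M3: √((0.514·111.32)² + (-0.834·87.96)²) = √(3273.95445 + 5381.49006) = 93.035 km
M4: √((1.865·111.32)² + (-1.883·87.96)²) = √(43102.65950 + 27432.85964) = 265.585 km
M5: √((0.155·111.32)² + (0.027·87.96)²) = √(297.72122 + 5.64025) = 17.417 km
M6: √((-1.163·111.32)² + (-1.134·87.96)²) = √(16761.22765 + 9949.39219) = 163.434 km
M7: √((-0.318·111.32)² + (0.038·87.96)²) = √(1253.14301 + 11.17217) = 35.557 km
Sorted: M5 (17.417 km) < M7 (35.557 km) < M3 (93.035 km) < M2 (159.131 km) < M6 (163.434 km) < …

M5, M7, M3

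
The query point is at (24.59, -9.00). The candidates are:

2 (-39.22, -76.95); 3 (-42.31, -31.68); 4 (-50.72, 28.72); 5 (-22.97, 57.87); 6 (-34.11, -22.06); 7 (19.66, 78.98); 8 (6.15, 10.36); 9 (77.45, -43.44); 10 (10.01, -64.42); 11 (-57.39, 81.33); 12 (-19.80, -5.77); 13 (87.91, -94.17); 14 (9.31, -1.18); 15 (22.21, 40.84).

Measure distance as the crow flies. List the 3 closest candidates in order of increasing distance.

Distances from (24.59, -9.00):
2: √((-63.81)² + (-67.95)²) = √(4071.7161 + 4617.2025) = 93.21
3: √((-66.90)² + (-22.68)²) = √(4475.6100 + 514.3824) = 70.64
4: √((-75.31)² + (37.72)²) = √(5671.5961 + 1422.7984) = 84.23
5: √((-47.56)² + (66.87)²) = √(2261.9536 + 4471.5969) = 82.06
6: √((-58.70)² + (-13.06)²) = √(3445.6900 + 170.5636) = 60.14
7: √((-4.93)² + (87.98)²) = √(24.3049 + 7740.4804) = 88.12
8: √((-18.44)² + (19.36)²) = √(340.0336 + 374.8096) = 26.74
9: √((52.86)² + (-34.44)²) = √(2794.1796 + 1186.1136) = 63.09
10: √((-14.58)² + (-55.42)²) = √(212.5764 + 3071.3764) = 57.31
11: √((-81.98)² + (90.33)²) = √(6720.7204 + 8159.5089) = 121.98
12: √((-44.39)² + (3.23)²) = √(1970.4721 + 10.4329) = 44.51
13: √((63.32)² + (-85.17)²) = √(4009.4224 + 7253.9289) = 106.13
14: √((-15.28)² + (7.82)²) = √(233.4784 + 61.1524) = 17.16
15: √((-2.38)² + (49.84)²) = √(5.6644 + 2484.0256) = 49.90
Sorted: 14 (17.16) < 8 (26.74) < 12 (44.51) < 15 (49.90) < 10 (57.31) < …

14, 8, 12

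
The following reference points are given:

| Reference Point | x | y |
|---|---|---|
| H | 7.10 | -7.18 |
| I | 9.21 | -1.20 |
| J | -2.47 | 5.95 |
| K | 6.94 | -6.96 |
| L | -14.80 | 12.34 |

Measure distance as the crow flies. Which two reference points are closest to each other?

Pairwise distances:
H–I: √((2.11)² + (5.98)²) = √(4.4521 + 35.7604) = 6.34
H–J: √((-9.57)² + (13.13)²) = √(91.5849 + 172.3969) = 16.25
H–K: √((-0.16)² + (0.22)²) = √(0.0256 + 0.0484) = 0.27
H–L: √((-21.90)² + (19.52)²) = √(479.6100 + 381.0304) = 29.34
I–J: √((-11.68)² + (7.15)²) = √(136.4224 + 51.1225) = 13.69
I–K: √((-2.27)² + (-5.76)²) = √(5.1529 + 33.1776) = 6.19
I–L: √((-24.01)² + (13.54)²) = √(576.4801 + 183.3316) = 27.56
J–K: √((9.41)² + (-12.91)²) = √(88.5481 + 166.6681) = 15.98
J–L: √((-12.33)² + (6.39)²) = √(152.0289 + 40.8321) = 13.89
K–L: √((-21.74)² + (19.30)²) = √(472.6276 + 372.4900) = 29.07
Closest pair: H–K at 0.27.

H and K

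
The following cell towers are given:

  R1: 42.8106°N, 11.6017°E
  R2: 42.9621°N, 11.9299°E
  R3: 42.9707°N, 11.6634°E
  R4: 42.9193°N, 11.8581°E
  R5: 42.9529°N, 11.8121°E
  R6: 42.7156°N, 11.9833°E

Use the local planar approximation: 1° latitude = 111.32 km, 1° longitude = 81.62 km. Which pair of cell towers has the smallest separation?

Pairwise distances:
R1–R2: √((0.1515·111.32)² + (0.3282·81.62)²) = √(284.427550 + 717.580014) = 31.6545 km
R1–R3: √((0.1601·111.32)² + (0.0617·81.62)²) = √(317.635518 + 25.360833) = 18.5202 km
R1–R4: √((0.1087·111.32)² + (0.2564·81.62)²) = √(146.421713 + 437.954731) = 24.1739 km
R1–R5: √((0.1423·111.32)² + (0.2104·81.62)²) = √(250.932085 + 294.906708) = 23.3632 km
R1–R6: √((-0.0950·111.32)² + (0.3816·81.62)²) = √(111.839085 + 970.085276) = 32.8926 km
R2–R3: √((0.0086·111.32)² + (-0.2665·81.62)²) = √(0.916523 + 473.137758) = 21.7728 km
R2–R4: √((-0.0428·111.32)² + (-0.0718·81.62)²) = √(22.700422 + 34.343304) = 7.5527 km
R2–R5: √((-0.0092·111.32)² + (-0.1178·81.62)²) = √(1.048871 + 92.445071) = 9.6692 km
R2–R6: √((-0.2465·111.32)² + (0.0534·81.62)²) = √(752.974455 + 18.996592) = 27.7844 km
R3–R4: √((-0.0514·111.32)² + (0.1947·81.62)²) = √(32.739545 + 252.537039) = 16.8901 km
R3–R5: √((-0.0178·111.32)² + (0.1487·81.62)²) = √(3.926326 + 147.304196) = 12.2976 km
R3–R6: √((-0.2551·111.32)² + (0.3199·81.62)²) = √(806.431183 + 681.744528) = 38.5769 km
R4–R5: √((0.0336·111.32)² + (-0.0460·81.62)²) = √(13.990233 + 14.096420) = 5.2997 km
R4–R6: √((-0.2037·111.32)² + (0.1252·81.62)²) = √(514.195715 + 104.424364) = 24.8721 km
R5–R6: √((-0.2373·111.32)² + (0.1712·81.62)²) = √(697.817524 + 195.254343) = 29.8843 km
Closest pair: R4–R5 at 5.2997 km.

R4 and R5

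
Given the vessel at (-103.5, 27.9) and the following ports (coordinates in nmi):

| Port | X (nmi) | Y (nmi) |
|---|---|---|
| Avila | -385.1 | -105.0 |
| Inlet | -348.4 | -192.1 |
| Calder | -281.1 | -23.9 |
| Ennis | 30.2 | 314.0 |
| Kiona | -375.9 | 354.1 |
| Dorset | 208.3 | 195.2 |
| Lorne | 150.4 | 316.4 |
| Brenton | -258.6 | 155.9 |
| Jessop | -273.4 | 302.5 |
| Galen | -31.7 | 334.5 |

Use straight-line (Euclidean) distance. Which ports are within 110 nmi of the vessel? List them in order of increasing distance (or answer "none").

none

Distances from (-103.5, 27.9):
Avila: √((-281.6)² + (-132.9)²) = √(79298.560 + 17662.410) = 311.4 nmi
Inlet: √((-244.9)² + (-220.0)²) = √(59976.010 + 48400.000) = 329.2 nmi
Calder: √((-177.6)² + (-51.8)²) = √(31541.760 + 2683.240) = 185.0 nmi
Ennis: √((133.7)² + (286.1)²) = √(17875.690 + 81853.210) = 315.8 nmi
Kiona: √((-272.4)² + (326.2)²) = √(74201.760 + 106406.440) = 425.0 nmi
Dorset: √((311.8)² + (167.3)²) = √(97219.240 + 27989.290) = 353.8 nmi
Lorne: √((253.9)² + (288.5)²) = √(64465.210 + 83232.250) = 384.3 nmi
Brenton: √((-155.1)² + (128.0)²) = √(24056.010 + 16384.000) = 201.1 nmi
Jessop: √((-169.9)² + (274.6)²) = √(28866.010 + 75405.160) = 322.9 nmi
Galen: √((71.8)² + (306.6)²) = √(5155.240 + 94003.560) = 314.9 nmi
Threshold 110 nmi: none within range.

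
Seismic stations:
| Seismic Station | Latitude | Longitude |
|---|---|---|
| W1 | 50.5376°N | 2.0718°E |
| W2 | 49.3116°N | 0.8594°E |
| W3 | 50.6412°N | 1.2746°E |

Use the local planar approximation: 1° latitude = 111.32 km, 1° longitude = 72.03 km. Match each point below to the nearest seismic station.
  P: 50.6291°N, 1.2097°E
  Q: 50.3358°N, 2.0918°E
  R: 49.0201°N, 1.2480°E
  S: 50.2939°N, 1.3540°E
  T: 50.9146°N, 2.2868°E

P at 50.6291°N, 1.2097°E:
  W1: 62.9269 km
  W2: 148.8187 km
  W3: 4.8649 km
  → nearest: W3 (4.8649 km)
Q at 50.3358°N, 2.0918°E:
  W1: 22.5105 km
  W2: 144.4965 km
  W3: 67.9753 km
  → nearest: W1 (22.5105 km)
R at 49.0201°N, 1.2480°E:
  W1: 179.0467 km
  W2: 42.8541 km
  W3: 180.4710 km
  → nearest: W2 (42.8541 km)
S at 50.2939°N, 1.3540°E:
  W1: 58.3882 km
  W2: 115.0068 km
  W3: 39.0822 km
  → nearest: W3 (39.0822 km)
T at 50.9146°N, 2.2868°E:
  W1: 44.7338 km
  W2: 205.9466 km
  W3: 79.0061 km
  → nearest: W1 (44.7338 km)

P→W3; Q→W1; R→W2; S→W3; T→W1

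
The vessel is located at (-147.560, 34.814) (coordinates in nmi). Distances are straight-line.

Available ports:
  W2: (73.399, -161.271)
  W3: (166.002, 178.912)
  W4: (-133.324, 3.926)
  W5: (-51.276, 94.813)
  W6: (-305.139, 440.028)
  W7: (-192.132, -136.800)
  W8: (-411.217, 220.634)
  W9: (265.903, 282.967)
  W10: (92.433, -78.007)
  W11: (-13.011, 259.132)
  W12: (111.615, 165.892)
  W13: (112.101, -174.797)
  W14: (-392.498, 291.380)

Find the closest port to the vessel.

W4

Distances from (-147.560, 34.814):
W2: √((220.959)² + (-196.085)²) = √(48822.87968 + 38449.32722) = 295.419 nmi
W3: √((313.562)² + (144.098)²) = √(98321.12784 + 20764.23360) = 345.087 nmi
W4: √((14.236)² + (-30.888)²) = √(202.66370 + 954.06854) = 34.011 nmi
W5: √((96.284)² + (59.999)²) = √(9270.60866 + 3599.88000) = 113.448 nmi
W6: √((-157.579)² + (405.214)²) = √(24831.14124 + 164198.38580) = 434.775 nmi
W7: √((-44.572)² + (-171.614)²) = √(1986.66318 + 29451.36500) = 177.308 nmi
W8: √((-263.657)² + (185.820)²) = √(69515.01365 + 34529.07240) = 322.559 nmi
W9: √((413.463)² + (248.153)²) = √(170951.65237 + 61579.91141) = 482.215 nmi
W10: √((239.993)² + (-112.821)²) = √(57596.64005 + 12728.57804) = 265.189 nmi
W11: √((134.549)² + (224.318)²) = √(18103.43340 + 50318.56512) = 261.576 nmi
W12: √((259.175)² + (131.078)²) = √(67171.68063 + 17181.44208) = 290.436 nmi
W13: √((259.661)² + (-209.611)²) = √(67423.83492 + 43936.77132) = 333.707 nmi
W14: √((-244.938)² + (256.566)²) = √(59994.62384 + 65826.11236) = 354.712 nmi
Minimum: W4 at 34.011 nmi.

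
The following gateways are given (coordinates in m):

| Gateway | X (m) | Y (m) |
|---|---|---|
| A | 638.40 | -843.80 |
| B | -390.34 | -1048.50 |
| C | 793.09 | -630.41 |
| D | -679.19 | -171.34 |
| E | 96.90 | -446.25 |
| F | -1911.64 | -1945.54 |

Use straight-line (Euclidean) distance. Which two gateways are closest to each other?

Pairwise distances:
A–B: √((-1028.74)² + (-204.70)²) = √(1058305.9876 + 41902.0900) = 1048.91 m
A–C: √((154.69)² + (213.39)²) = √(23928.9961 + 45535.2921) = 263.56 m
A–D: √((-1317.59)² + (672.46)²) = √(1736043.4081 + 452202.4516) = 1479.27 m
A–E: √((-541.50)² + (397.55)²) = √(293222.2500 + 158046.0025) = 671.77 m
A–F: √((-2550.04)² + (-1101.74)²) = √(6502704.0016 + 1213831.0276) = 2777.87 m
B–C: √((1183.43)² + (418.09)²) = √(1400506.5649 + 174799.2481) = 1255.11 m
B–D: √((-288.85)² + (877.16)²) = √(83434.3225 + 769409.6656) = 923.50 m
B–E: √((487.24)² + (602.25)²) = √(237402.8176 + 362705.0625) = 774.67 m
B–F: √((-1521.30)² + (-897.04)²) = √(2314353.6900 + 804680.7616) = 1766.08 m
C–D: √((-1472.28)² + (459.07)²) = √(2167608.3984 + 210745.2649) = 1542.19 m
C–E: √((-696.19)² + (184.16)²) = √(484680.5161 + 33914.9056) = 720.14 m
C–F: √((-2704.73)² + (-1315.13)²) = √(7315564.3729 + 1729566.9169) = 3007.51 m
D–E: √((776.09)² + (-274.91)²) = √(602315.6881 + 75575.5081) = 823.34 m
D–F: √((-1232.45)² + (-1774.20)²) = √(1518933.0025 + 3147785.6400) = 2160.26 m
E–F: √((-2008.54)² + (-1499.29)²) = √(4034232.9316 + 2247870.5041) = 2506.41 m
Closest pair: A–C at 263.56 m.

A and C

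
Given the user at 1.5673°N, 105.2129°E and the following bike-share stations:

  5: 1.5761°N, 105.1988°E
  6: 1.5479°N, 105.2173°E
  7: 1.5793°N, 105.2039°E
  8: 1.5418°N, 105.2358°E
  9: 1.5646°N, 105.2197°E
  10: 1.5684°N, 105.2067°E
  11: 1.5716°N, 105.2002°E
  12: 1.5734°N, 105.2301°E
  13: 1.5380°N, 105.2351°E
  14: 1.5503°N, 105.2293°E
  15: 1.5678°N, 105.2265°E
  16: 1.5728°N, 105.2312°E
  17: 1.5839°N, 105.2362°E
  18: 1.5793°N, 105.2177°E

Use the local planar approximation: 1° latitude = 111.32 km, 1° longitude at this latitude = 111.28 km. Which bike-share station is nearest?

10

Distances from 1.5673°N, 105.2129°E:
5: 1.8497 km
6: 2.2144 km
7: 1.6696 km
8: 3.8147 km
9: 0.8142 km
10: 0.7007 km
11: 1.4921 km
12: 2.0309 km
13: 4.0916 km
14: 2.6291 km
15: 1.5144 km
16: 2.1265 km
17: 3.1839 km
18: 1.4387 km
Minimum: 10 at 0.7007 km.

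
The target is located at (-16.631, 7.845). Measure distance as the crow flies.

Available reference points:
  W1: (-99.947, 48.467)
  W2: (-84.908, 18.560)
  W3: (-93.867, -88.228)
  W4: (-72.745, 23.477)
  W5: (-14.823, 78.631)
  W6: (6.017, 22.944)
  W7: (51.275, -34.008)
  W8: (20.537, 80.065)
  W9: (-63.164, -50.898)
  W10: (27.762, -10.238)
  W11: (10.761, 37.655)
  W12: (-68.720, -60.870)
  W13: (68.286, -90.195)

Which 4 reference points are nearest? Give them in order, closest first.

Distances from (-16.631, 7.845):
W1: 92.691
W2: 69.113
W3: 123.270
W4: 58.251
W5: 70.809
W6: 27.220
W7: 79.768
W8: 81.223
W9: 74.940
W10: 47.935
W11: 40.484
W12: 86.227
W13: 129.702
Sorted: W6 (27.220) < W11 (40.484) < W10 (47.935) < W4 (58.251) < W2 (69.113) < W5 (70.809) < …

W6, W11, W10, W4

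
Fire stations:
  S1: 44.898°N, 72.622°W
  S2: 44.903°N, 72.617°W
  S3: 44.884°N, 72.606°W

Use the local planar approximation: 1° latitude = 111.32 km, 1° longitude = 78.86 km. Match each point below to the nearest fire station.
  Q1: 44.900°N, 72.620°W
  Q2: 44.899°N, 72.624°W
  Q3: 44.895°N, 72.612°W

Q1 at 44.900°N, 72.620°W:
  S1: √((-0.002·111.32)² + (-0.002·78.86)²) = √(0.04957 + 0.02488) = 0.273 km
  S2: √((0.003·111.32)² + (0.003·78.86)²) = √(0.11153 + 0.05597) = 0.409 km
  S3: √((-0.016·111.32)² + (0.014·78.86)²) = √(3.17239 + 1.21890) = 2.096 km
  → nearest: S1 (0.273 km)
Q2 at 44.899°N, 72.624°W:
  S1: √((-0.001·111.32)² + (0.002·78.86)²) = √(0.01239 + 0.02488) = 0.193 km
  S2: √((0.004·111.32)² + (0.007·78.86)²) = √(0.19827 + 0.30473) = 0.709 km
  S3: √((-0.015·111.32)² + (0.018·78.86)²) = √(2.78823 + 2.01492) = 2.192 km
  → nearest: S1 (0.193 km)
Q3 at 44.895°N, 72.612°W:
  S1: √((0.003·111.32)² + (-0.010·78.86)²) = √(0.11153 + 0.62189) = 0.856 km
  S2: √((0.008·111.32)² + (-0.005·78.86)²) = √(0.79310 + 0.15547) = 0.974 km
  S3: √((-0.011·111.32)² + (0.006·78.86)²) = √(1.49945 + 0.22388) = 1.313 km
  → nearest: S1 (0.856 km)

Q1→S1; Q2→S1; Q3→S1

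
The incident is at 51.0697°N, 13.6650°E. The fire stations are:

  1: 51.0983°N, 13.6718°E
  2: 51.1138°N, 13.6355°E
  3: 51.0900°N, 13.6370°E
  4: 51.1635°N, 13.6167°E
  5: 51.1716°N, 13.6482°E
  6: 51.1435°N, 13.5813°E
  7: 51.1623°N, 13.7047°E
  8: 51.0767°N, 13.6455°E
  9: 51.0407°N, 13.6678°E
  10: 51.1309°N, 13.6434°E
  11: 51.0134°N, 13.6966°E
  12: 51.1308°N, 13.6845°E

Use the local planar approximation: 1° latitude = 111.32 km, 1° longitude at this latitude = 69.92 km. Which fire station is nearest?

Distances from 51.0697°N, 13.6650°E:
1: √((0.0286·111.32)² + (0.0068·69.92)²) = √(10.136277 + 0.226058) = 3.2191 km
2: √((0.0441·111.32)² + (-0.0295·69.92)²) = √(24.100362 + 4.254484) = 5.3249 km
3: √((0.0203·111.32)² + (-0.0280·69.92)²) = √(5.106678 + 3.832824) = 2.9899 km
4: √((0.0938·111.32)² + (-0.0483·69.92)²) = √(109.031521 + 11.405048) = 10.9744 km
5: √((0.1019·111.32)² + (-0.0168·69.92)²) = √(128.675174 + 1.379817) = 11.4042 km
6: √((0.0738·111.32)² + (-0.0837·69.92)²) = √(67.493060 + 34.249462) = 10.0867 km
7: √((0.0926·111.32)² + (0.0397·69.92)²) = √(106.259647 + 7.705199) = 10.6754 km
8: √((0.0070·111.32)² + (-0.0195·69.92)²) = √(0.607215 + 1.858969) = 1.5704 km
9: √((-0.0290·111.32)² + (0.0028·69.92)²) = √(10.421792 + 0.038328) = 3.2342 km
10: √((0.0612·111.32)² + (-0.0216·69.92)²) = √(46.414026 + 2.280922) = 6.9782 km
11: √((-0.0563·111.32)² + (0.0316·69.92)²) = √(39.279250 + 4.881767) = 6.6454 km
12: √((0.0611·111.32)² + (0.0195·69.92)²) = √(46.262470 + 1.858969) = 6.9370 km
Minimum: 8 at 1.5704 km.

8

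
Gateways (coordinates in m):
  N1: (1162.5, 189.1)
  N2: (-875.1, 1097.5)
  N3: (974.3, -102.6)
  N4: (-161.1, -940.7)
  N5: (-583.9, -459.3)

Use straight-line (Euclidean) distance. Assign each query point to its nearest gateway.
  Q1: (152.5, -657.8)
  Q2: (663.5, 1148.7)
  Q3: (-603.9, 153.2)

Q1 at (152.5, -657.8):
  N1: 1318.1 m
  N2: 2034.0 m
  N3: 991.8 m
  N4: 422.3 m
  N5: 762.7 m
  → nearest: N4 (422.3 m)
Q2 at (663.5, 1148.7):
  N1: 1081.6 m
  N2: 1539.5 m
  N3: 1289.3 m
  N4: 2246.2 m
  N5: 2035.1 m
  → nearest: N1 (1081.6 m)
Q3 at (-603.9, 153.2):
  N1: 1766.8 m
  N2: 982.5 m
  N3: 1598.8 m
  N4: 1180.1 m
  N5: 612.8 m
  → nearest: N5 (612.8 m)

Q1→N4; Q2→N1; Q3→N5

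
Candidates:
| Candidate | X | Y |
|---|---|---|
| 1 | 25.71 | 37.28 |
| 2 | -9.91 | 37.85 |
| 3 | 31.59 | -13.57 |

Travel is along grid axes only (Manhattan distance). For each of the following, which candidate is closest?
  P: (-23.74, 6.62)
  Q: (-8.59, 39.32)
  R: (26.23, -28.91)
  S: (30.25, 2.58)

P at (-23.74, 6.62):
  1: 80.11
  2: 45.06
  3: 75.52
  → nearest: 2 (45.06)
Q at (-8.59, 39.32):
  1: 36.34
  2: 2.79
  3: 93.07
  → nearest: 2 (2.79)
R at (26.23, -28.91):
  1: 66.71
  2: 102.90
  3: 20.70
  → nearest: 3 (20.70)
S at (30.25, 2.58):
  1: 39.24
  2: 75.43
  3: 17.49
  → nearest: 3 (17.49)

P→2; Q→2; R→3; S→3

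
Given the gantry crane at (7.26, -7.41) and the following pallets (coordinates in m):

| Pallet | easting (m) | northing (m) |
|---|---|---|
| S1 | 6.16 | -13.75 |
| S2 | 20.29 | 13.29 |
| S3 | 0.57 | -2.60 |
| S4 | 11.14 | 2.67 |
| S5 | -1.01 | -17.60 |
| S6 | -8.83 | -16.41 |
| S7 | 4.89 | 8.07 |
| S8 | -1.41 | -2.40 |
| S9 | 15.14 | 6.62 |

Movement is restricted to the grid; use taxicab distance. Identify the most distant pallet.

S2

Distances from (7.26, -7.41):
S1: 7.44 m
S2: 33.73 m
S3: 11.50 m
S4: 13.96 m
S5: 18.46 m
S6: 25.09 m
S7: 17.85 m
S8: 13.68 m
S9: 21.91 m
Maximum: S2 at 33.73 m.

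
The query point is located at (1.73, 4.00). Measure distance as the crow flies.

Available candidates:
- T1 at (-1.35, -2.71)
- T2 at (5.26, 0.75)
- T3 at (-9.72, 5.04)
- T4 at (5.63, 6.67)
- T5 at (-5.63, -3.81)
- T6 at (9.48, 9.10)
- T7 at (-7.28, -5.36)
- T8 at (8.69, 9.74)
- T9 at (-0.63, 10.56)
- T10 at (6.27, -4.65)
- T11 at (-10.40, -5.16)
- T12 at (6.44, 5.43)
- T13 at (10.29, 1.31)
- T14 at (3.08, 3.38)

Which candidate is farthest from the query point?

T11

Distances from (1.73, 4.00):
T1: 7.38
T2: 4.80
T3: 11.50
T4: 4.73
T5: 10.73
T6: 9.28
T7: 12.99
T8: 9.02
T9: 6.97
T10: 9.77
T11: 15.20
T12: 4.92
T13: 8.97
T14: 1.49
Maximum: T11 at 15.20.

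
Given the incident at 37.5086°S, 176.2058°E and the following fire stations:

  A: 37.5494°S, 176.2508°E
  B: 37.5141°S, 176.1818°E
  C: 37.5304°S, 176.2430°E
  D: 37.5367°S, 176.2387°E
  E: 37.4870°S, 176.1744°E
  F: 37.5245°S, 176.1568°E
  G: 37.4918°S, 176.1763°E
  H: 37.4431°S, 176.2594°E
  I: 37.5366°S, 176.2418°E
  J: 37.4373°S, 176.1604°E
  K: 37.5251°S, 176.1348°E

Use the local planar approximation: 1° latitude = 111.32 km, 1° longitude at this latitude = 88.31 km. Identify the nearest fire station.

Distances from 37.5086°S, 176.2058°E:
A: √((-0.0408·111.32)² + (0.0450·88.31)²) = √(20.628456 + 15.792279) = 6.0350 km
B: √((-0.0055·111.32)² + (-0.0240·88.31)²) = √(0.374862 + 4.492026) = 2.2061 km
C: √((-0.0218·111.32)² + (0.0372·88.31)²) = √(5.889242 + 10.792092) = 4.0843 km
D: √((-0.0281·111.32)² + (0.0329·88.31)²) = √(9.784960 + 8.441343) = 4.2692 km
E: √((0.0216·111.32)² + (-0.0314·88.31)²) = √(5.781678 + 7.689163) = 3.6703 km
F: √((-0.0159·111.32)² + (-0.0490·88.31)²) = √(3.132858 + 18.724573) = 4.6752 km
G: √((0.0168·111.32)² + (-0.0295·88.31)²) = √(3.497558 + 6.786780) = 3.2069 km
H: √((0.0655·111.32)² + (0.0536·88.31)²) = √(53.165389 + 22.405227) = 8.6931 km
I: √((-0.0280·111.32)² + (0.0360·88.31)²) = √(9.715440 + 10.107058) = 4.4522 km
J: √((0.0713·111.32)² + (-0.0454·88.31)²) = √(62.997810 + 16.074278) = 8.8922 km
K: √((-0.0165·111.32)² + (-0.0710·88.31)²) = √(3.373761 + 39.313025) = 6.5335 km
Minimum: B at 2.2061 km.

B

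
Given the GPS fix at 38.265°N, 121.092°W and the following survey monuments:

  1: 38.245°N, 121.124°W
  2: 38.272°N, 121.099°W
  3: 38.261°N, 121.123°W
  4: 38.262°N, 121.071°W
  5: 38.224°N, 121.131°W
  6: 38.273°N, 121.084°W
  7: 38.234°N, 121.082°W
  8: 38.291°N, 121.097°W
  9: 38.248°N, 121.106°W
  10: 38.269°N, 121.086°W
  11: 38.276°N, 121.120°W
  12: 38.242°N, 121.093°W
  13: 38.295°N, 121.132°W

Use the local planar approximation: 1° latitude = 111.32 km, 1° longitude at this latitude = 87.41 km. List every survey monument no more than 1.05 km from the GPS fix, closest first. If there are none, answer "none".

10, 2

Distances from 38.265°N, 121.092°W:
1: √((-0.020·111.32)² + (-0.032·87.41)²) = √(4.95686 + 7.82388) = 3.575 km
2: √((0.007·111.32)² + (-0.007·87.41)²) = √(0.60721 + 0.37438) = 0.991 km
3: √((-0.004·111.32)² + (-0.031·87.41)²) = √(0.19827 + 7.34253) = 2.746 km
4: √((-0.003·111.32)² + (0.021·87.41)²) = √(0.11153 + 3.36946) = 1.866 km
5: √((-0.041·111.32)² + (-0.039·87.41)²) = √(20.83119 + 11.62121) = 5.697 km
6: √((0.008·111.32)² + (0.008·87.41)²) = √(0.79310 + 0.48899) = 1.132 km
7: √((-0.031·111.32)² + (0.010·87.41)²) = √(11.90885 + 0.76405) = 3.560 km
8: √((0.026·111.32)² + (-0.005·87.41)²) = √(8.37709 + 0.19101) = 2.927 km
9: √((-0.017·111.32)² + (-0.014·87.41)²) = √(3.58133 + 1.49754) = 2.254 km
10: √((0.004·111.32)² + (0.006·87.41)²) = √(0.19827 + 0.27506) = 0.688 km
11: √((0.011·111.32)² + (-0.028·87.41)²) = √(1.49945 + 5.99016) = 2.737 km
12: √((-0.023·111.32)² + (-0.001·87.41)²) = √(6.55544 + 0.00764) = 2.562 km
13: √((0.030·111.32)² + (-0.040·87.41)²) = √(11.15293 + 12.22481) = 4.835 km
Threshold 1.05 km: 10 (0.688 km), 2 (0.991 km) are within range.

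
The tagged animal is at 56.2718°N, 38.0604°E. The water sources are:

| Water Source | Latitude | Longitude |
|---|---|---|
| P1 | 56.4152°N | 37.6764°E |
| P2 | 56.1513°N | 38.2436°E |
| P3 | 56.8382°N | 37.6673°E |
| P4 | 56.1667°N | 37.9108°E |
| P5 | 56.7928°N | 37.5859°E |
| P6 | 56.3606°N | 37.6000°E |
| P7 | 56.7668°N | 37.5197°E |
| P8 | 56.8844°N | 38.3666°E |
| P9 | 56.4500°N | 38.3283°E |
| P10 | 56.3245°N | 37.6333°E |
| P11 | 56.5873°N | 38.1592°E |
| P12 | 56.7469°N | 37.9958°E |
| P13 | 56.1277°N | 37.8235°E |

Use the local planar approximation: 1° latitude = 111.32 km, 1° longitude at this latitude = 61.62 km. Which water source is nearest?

P4

Distances from 56.2718°N, 38.0604°E:
P1: √((0.1434·111.32)² + (-0.3840·61.62)²) = √(254.826564 + 559.894030) = 28.5433 km
P2: √((-0.1205·111.32)² + (0.1832·61.62)²) = √(179.937006 + 127.436644) = 17.5321 km
P3: √((0.5664·111.32)² + (-0.3931·61.62)²) = √(3975.510316 + 586.745106) = 67.5445 km
P4: √((-0.1051·111.32)² + (-0.1496·61.62)²) = √(136.883729 + 84.978014) = 14.8950 km
P5: √((0.5210·111.32)² + (-0.4745·61.62)²) = √(3363.735525 + 854.900993) = 64.9510 km
P6: √((0.0888·111.32)² + (-0.4604·61.62)²) = √(97.717495 + 804.848276) = 30.0427 km
P7: √((0.4950·111.32)² + (-0.5407·61.62)²) = √(3036.384692 + 1110.084726) = 64.3931 km
P8: √((0.6126·111.32)² + (0.3062·61.62)²) = √(4650.507834 + 356.003084) = 70.7567 km
P9: √((0.1782·111.32)² + (0.2679·61.62)²) = √(393.515456 + 272.513998) = 25.8075 km
P10: √((0.0527·111.32)² + (-0.4271·61.62)²) = √(34.416573 + 692.631966) = 26.9638 km
P11: √((0.3155·111.32)² + (0.0988·61.62)²) = √(1233.516953 + 37.064426) = 35.6452 km
P12: √((0.4751·111.32)² + (-0.0646·61.62)²) = √(2797.154506 + 15.845590) = 53.0377 km
P13: √((-0.1441·111.32)² + (-0.2369·61.62)²) = √(257.320482 + 213.095123) = 21.6891 km
Minimum: P4 at 14.8950 km.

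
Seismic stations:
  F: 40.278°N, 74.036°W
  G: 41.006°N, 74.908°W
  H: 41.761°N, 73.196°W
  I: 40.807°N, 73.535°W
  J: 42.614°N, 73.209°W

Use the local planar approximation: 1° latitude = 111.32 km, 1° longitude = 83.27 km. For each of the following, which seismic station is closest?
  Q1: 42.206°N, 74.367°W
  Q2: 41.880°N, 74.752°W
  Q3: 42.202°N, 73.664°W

Q1→J; Q2→G; Q3→J

Q1 at 42.206°N, 74.367°W:
  F: 216.388 km
  G: 140.976 km
  H: 109.371 km
  I: 170.452 km
  J: 106.588 km
  → nearest: J (106.588 km)
Q2 at 41.880°N, 74.752°W:
  F: 188.037 km
  G: 98.157 km
  H: 130.244 km
  I: 156.643 km
  J: 152.266 km
  → nearest: G (98.157 km)
Q3 at 42.202°N, 73.664°W:
  F: 216.408 km
  G: 168.690 km
  H: 62.680 km
  I: 155.662 km
  J: 59.489 km
  → nearest: J (59.489 km)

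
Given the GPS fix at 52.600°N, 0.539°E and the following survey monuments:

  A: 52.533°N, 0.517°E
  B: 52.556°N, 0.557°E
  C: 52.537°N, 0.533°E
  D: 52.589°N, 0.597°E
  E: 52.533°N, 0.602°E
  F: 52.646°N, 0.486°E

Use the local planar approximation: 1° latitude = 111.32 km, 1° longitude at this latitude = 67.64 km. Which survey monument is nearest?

D

Distances from 52.600°N, 0.539°E:
A: √((-0.067·111.32)² + (-0.022·67.64)²) = √(55.62833 + 2.21438) = 7.605 km
B: √((-0.044·111.32)² + (0.018·67.64)²) = √(23.99119 + 1.48235) = 5.047 km
C: √((-0.063·111.32)² + (-0.006·67.64)²) = √(49.18441 + 0.16471) = 7.025 km
D: √((-0.011·111.32)² + (0.058·67.64)²) = √(1.49945 + 15.39087) = 4.110 km
E: √((-0.067·111.32)² + (0.063·67.64)²) = √(55.62833 + 18.15885) = 8.590 km
F: √((0.046·111.32)² + (-0.053·67.64)²) = √(26.22177 + 12.85165) = 6.251 km
Minimum: D at 4.110 km.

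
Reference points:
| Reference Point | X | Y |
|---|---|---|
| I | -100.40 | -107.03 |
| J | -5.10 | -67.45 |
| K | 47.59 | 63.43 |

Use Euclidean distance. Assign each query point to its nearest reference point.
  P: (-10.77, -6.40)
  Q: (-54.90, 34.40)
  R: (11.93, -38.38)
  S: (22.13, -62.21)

P→J; Q→K; R→J; S→J

P at (-10.77, -6.40):
  I: √((-89.63)² + (-100.63)²) = √(8033.5369 + 10126.3969) = 134.76
  J: √((5.67)² + (-61.05)²) = √(32.1489 + 3727.1025) = 61.31
  K: √((58.36)² + (69.83)²) = √(3405.8896 + 4876.2289) = 91.01
  → nearest: J (61.31)
Q at (-54.90, 34.40):
  I: √((-45.50)² + (-141.43)²) = √(2070.2500 + 20002.4449) = 148.57
  J: √((49.80)² + (-101.85)²) = √(2480.0400 + 10373.4225) = 113.37
  K: √((102.49)² + (29.03)²) = √(10504.2001 + 842.7409) = 106.52
  → nearest: K (106.52)
R at (11.93, -38.38):
  I: √((-112.33)² + (-68.65)²) = √(12618.0289 + 4712.8225) = 131.65
  J: √((-17.03)² + (-29.07)²) = √(290.0209 + 845.0649) = 33.69
  K: √((35.66)² + (101.81)²) = √(1271.6356 + 10365.2761) = 107.87
  → nearest: J (33.69)
S at (22.13, -62.21):
  I: √((-122.53)² + (-44.82)²) = √(15013.6009 + 2008.8324) = 130.47
  J: √((-27.23)² + (-5.24)²) = √(741.4729 + 27.4576) = 27.73
  K: √((25.46)² + (125.64)²) = √(648.2116 + 15785.4096) = 128.19
  → nearest: J (27.73)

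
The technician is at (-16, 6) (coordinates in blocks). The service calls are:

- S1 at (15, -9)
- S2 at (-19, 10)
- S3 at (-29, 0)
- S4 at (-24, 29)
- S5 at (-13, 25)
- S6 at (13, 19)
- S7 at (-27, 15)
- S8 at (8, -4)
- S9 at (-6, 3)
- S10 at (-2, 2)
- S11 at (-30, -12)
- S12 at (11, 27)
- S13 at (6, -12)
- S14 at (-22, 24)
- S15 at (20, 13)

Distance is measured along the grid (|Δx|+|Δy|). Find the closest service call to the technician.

S2

Distances from (-16, 6):
S1: |31| + |-15| = 31 + 15 = 46 blocks
S2: |-3| + |4| = 3 + 4 = 7 blocks
S3: |-13| + |-6| = 13 + 6 = 19 blocks
S4: |-8| + |23| = 8 + 23 = 31 blocks
S5: |3| + |19| = 3 + 19 = 22 blocks
S6: |29| + |13| = 29 + 13 = 42 blocks
S7: |-11| + |9| = 11 + 9 = 20 blocks
S8: |24| + |-10| = 24 + 10 = 34 blocks
S9: |10| + |-3| = 10 + 3 = 13 blocks
S10: |14| + |-4| = 14 + 4 = 18 blocks
S11: |-14| + |-18| = 14 + 18 = 32 blocks
S12: |27| + |21| = 27 + 21 = 48 blocks
S13: |22| + |-18| = 22 + 18 = 40 blocks
S14: |-6| + |18| = 6 + 18 = 24 blocks
S15: |36| + |7| = 36 + 7 = 43 blocks
Minimum: S2 at 7 blocks.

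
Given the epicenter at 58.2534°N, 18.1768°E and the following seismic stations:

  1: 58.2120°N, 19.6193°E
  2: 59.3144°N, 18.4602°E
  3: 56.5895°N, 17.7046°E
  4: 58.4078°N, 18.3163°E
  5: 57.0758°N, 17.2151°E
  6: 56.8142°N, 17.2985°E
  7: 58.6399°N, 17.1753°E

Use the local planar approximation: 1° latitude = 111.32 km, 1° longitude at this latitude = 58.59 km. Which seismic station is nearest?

Distances from 58.2534°N, 18.1768°E:
1: 84.6416 km
2: 119.2720 km
3: 187.2801 km
4: 19.0322 km
5: 142.6870 km
6: 168.2733 km
7: 72.7617 km
Minimum: 4 at 19.0322 km.

4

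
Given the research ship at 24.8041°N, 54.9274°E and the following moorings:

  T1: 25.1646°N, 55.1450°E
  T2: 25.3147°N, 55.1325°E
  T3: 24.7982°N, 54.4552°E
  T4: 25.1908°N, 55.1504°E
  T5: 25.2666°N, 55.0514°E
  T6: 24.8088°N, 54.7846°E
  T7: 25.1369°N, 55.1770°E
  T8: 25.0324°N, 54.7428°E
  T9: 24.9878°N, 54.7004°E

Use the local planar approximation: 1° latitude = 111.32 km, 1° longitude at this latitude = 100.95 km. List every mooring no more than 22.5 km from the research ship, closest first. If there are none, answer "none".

Distances from 24.8041°N, 54.9274°E:
T1: 45.7496 km
T2: 60.4936 km
T3: 47.6731 km
T4: 48.5785 km
T5: 52.9854 km
T6: 14.4252 km
T7: 44.8040 km
T8: 31.5145 km
T9: 30.7133 km
Threshold 22.5 km: T6 (14.4252 km) is within range.

T6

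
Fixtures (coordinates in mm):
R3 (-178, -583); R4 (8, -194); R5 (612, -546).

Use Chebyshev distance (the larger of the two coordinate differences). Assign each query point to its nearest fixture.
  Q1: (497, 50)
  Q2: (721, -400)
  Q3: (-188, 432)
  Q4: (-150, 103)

Q1 at (497, 50):
  R3: max(|-675|, |-633|) = 675 mm
  R4: max(|-489|, |-244|) = 489 mm
  R5: max(|115|, |-596|) = 596 mm
  → nearest: R4 (489 mm)
Q2 at (721, -400):
  R3: max(|-899|, |-183|) = 899 mm
  R4: max(|-713|, |206|) = 713 mm
  R5: max(|-109|, |-146|) = 146 mm
  → nearest: R5 (146 mm)
Q3 at (-188, 432):
  R3: max(|10|, |-1015|) = 1015 mm
  R4: max(|196|, |-626|) = 626 mm
  R5: max(|800|, |-978|) = 978 mm
  → nearest: R4 (626 mm)
Q4 at (-150, 103):
  R3: max(|-28|, |-686|) = 686 mm
  R4: max(|158|, |-297|) = 297 mm
  R5: max(|762|, |-649|) = 762 mm
  → nearest: R4 (297 mm)

Q1→R4; Q2→R5; Q3→R4; Q4→R4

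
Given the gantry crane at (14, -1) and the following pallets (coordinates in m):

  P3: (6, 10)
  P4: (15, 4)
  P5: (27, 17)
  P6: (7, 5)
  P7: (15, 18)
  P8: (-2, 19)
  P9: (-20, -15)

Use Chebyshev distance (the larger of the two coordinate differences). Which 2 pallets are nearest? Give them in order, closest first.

P4, P6

Distances from (14, -1):
P3: max(|-8|, |11|) = 11 m
P4: max(|1|, |5|) = 5 m
P5: max(|13|, |18|) = 18 m
P6: max(|-7|, |6|) = 7 m
P7: max(|1|, |19|) = 19 m
P8: max(|-16|, |20|) = 20 m
P9: max(|-34|, |-14|) = 34 m
Sorted: P4 (5 m) < P6 (7 m) < P3 (11 m) < P5 (18 m) < …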